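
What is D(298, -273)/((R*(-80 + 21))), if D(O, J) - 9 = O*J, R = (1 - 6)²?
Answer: 16269/295 ≈ 55.149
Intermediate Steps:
R = 25 (R = (-5)² = 25)
D(O, J) = 9 + J*O (D(O, J) = 9 + O*J = 9 + J*O)
D(298, -273)/((R*(-80 + 21))) = (9 - 273*298)/((25*(-80 + 21))) = (9 - 81354)/((25*(-59))) = -81345/(-1475) = -81345*(-1/1475) = 16269/295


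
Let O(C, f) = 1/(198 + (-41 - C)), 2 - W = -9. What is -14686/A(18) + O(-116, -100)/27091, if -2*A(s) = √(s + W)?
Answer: 1/7395843 + 29372*√29/29 ≈ 5454.2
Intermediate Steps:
W = 11 (W = 2 - 1*(-9) = 2 + 9 = 11)
O(C, f) = 1/(157 - C)
A(s) = -√(11 + s)/2 (A(s) = -√(s + 11)/2 = -√(11 + s)/2)
-14686/A(18) + O(-116, -100)/27091 = -14686*(-2/√(11 + 18)) - 1/(-157 - 116)/27091 = -14686*(-2*√29/29) - 1/(-273)*(1/27091) = -(-29372)*√29/29 - 1*(-1/273)*(1/27091) = 29372*√29/29 + (1/273)*(1/27091) = 29372*√29/29 + 1/7395843 = 1/7395843 + 29372*√29/29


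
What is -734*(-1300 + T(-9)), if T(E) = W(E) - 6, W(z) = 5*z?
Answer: 991634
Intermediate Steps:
T(E) = -6 + 5*E (T(E) = 5*E - 6 = -6 + 5*E)
-734*(-1300 + T(-9)) = -734*(-1300 + (-6 + 5*(-9))) = -734*(-1300 + (-6 - 45)) = -734*(-1300 - 51) = -734*(-1351) = 991634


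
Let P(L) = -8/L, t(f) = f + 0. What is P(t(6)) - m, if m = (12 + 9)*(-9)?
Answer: 563/3 ≈ 187.67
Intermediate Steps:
t(f) = f
m = -189 (m = 21*(-9) = -189)
P(t(6)) - m = -8/6 - 1*(-189) = -8*⅙ + 189 = -4/3 + 189 = 563/3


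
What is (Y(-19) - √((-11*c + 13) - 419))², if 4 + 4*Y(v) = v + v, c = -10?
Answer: -743/4 + 42*I*√74 ≈ -185.75 + 361.3*I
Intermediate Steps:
Y(v) = -1 + v/2 (Y(v) = -1 + (v + v)/4 = -1 + (2*v)/4 = -1 + v/2)
(Y(-19) - √((-11*c + 13) - 419))² = ((-1 + (½)*(-19)) - √((-11*(-10) + 13) - 419))² = ((-1 - 19/2) - √((110 + 13) - 419))² = (-21/2 - √(123 - 419))² = (-21/2 - √(-296))² = (-21/2 - 2*I*√74)²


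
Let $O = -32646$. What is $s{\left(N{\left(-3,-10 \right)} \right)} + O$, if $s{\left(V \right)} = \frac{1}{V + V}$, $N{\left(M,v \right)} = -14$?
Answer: $- \frac{914089}{28} \approx -32646.0$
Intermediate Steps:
$s{\left(V \right)} = \frac{1}{2 V}$
$s{\left(N{\left(-3,-10 \right)} \right)} + O = \frac{1}{2 \left(-14\right)} - 32646 = \frac{1}{2} \left(- \frac{1}{14}\right) - 32646 = - \frac{1}{28} - 32646 = - \frac{914089}{28}$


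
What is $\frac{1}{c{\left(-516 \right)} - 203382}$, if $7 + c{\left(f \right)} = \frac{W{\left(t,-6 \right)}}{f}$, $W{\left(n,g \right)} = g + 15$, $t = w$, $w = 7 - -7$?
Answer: $- \frac{172}{34982911} \approx -4.9167 \cdot 10^{-6}$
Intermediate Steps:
$w = 14$ ($w = 7 + 7 = 14$)
$t = 14$
$W{\left(n,g \right)} = 15 + g$
$c{\left(f \right)} = -7 + \frac{9}{f}$ ($c{\left(f \right)} = -7 + \frac{15 - 6}{f} = -7 + \frac{9}{f}$)
$\frac{1}{c{\left(-516 \right)} - 203382} = \frac{1}{\left(-7 + \frac{9}{-516}\right) - 203382} = \frac{1}{\left(-7 + 9 \left(- \frac{1}{516}\right)\right) - 203382} = \frac{1}{\left(-7 - \frac{3}{172}\right) - 203382} = \frac{1}{- \frac{1207}{172} - 203382} = \frac{1}{- \frac{34982911}{172}} = - \frac{172}{34982911}$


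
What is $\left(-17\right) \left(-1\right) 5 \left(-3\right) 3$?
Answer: $-765$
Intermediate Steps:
$\left(-17\right) \left(-1\right) 5 \left(-3\right) 3 = 17 \left(\left(-15\right) 3\right) = 17 \left(-45\right) = -765$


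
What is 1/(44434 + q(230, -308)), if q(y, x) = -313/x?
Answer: 308/13685985 ≈ 2.2505e-5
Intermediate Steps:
1/(44434 + q(230, -308)) = 1/(44434 - 313/(-308)) = 1/(44434 - 313*(-1/308)) = 1/(44434 + 313/308) = 1/(13685985/308) = 308/13685985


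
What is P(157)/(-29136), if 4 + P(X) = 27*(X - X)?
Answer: 1/7284 ≈ 0.00013729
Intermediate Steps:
P(X) = -4 (P(X) = -4 + 27*(X - X) = -4 + 27*0 = -4 + 0 = -4)
P(157)/(-29136) = -4/(-29136) = -4*(-1/29136) = 1/7284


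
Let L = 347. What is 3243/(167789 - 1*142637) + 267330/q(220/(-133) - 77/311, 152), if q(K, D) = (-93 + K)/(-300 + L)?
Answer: -217860470563945/1645536064 ≈ -1.3239e+5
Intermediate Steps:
q(K, D) = -93/47 + K/47 (q(K, D) = (-93 + K)/(-300 + 347) = (-93 + K)/47 = (-93 + K)*(1/47) = -93/47 + K/47)
3243/(167789 - 1*142637) + 267330/q(220/(-133) - 77/311, 152) = 3243/(167789 - 1*142637) + 267330/(-93/47 + (220/(-133) - 77/311)/47) = 3243/(167789 - 142637) + 267330/(-93/47 + (220*(-1/133) - 77*1/311)/47) = 3243/25152 + 267330/(-93/47 + (-220/133 - 77/311)/47) = 3243*(1/25152) + 267330/(-93/47 + (1/47)*(-78661/41363)) = 1081/8384 + 267330/(-93/47 - 78661/1944061) = 1081/8384 + 267330/(-3925420/1944061) = 1081/8384 + 267330*(-1944061/3925420) = 1081/8384 - 51970582713/392542 = -217860470563945/1645536064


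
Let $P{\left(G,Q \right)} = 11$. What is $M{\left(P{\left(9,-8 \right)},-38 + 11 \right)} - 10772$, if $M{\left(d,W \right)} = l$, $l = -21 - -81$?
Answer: $-10712$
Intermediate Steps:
$l = 60$ ($l = -21 + 81 = 60$)
$M{\left(d,W \right)} = 60$
$M{\left(P{\left(9,-8 \right)},-38 + 11 \right)} - 10772 = 60 - 10772 = -10712$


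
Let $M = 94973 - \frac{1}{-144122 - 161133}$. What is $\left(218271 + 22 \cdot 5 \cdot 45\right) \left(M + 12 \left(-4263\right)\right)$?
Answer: $\frac{2985660863120256}{305255} \approx 9.7809 \cdot 10^{9}$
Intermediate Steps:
$M = \frac{28990983116}{305255}$ ($M = 94973 - \frac{1}{-305255} = 94973 - - \frac{1}{305255} = 94973 + \frac{1}{305255} = \frac{28990983116}{305255} \approx 94973.0$)
$\left(218271 + 22 \cdot 5 \cdot 45\right) \left(M + 12 \left(-4263\right)\right) = \left(218271 + 22 \cdot 5 \cdot 45\right) \left(\frac{28990983116}{305255} + 12 \left(-4263\right)\right) = \left(218271 + 110 \cdot 45\right) \left(\frac{28990983116}{305255} - 51156\right) = \left(218271 + 4950\right) \frac{13375358336}{305255} = 223221 \cdot \frac{13375358336}{305255} = \frac{2985660863120256}{305255}$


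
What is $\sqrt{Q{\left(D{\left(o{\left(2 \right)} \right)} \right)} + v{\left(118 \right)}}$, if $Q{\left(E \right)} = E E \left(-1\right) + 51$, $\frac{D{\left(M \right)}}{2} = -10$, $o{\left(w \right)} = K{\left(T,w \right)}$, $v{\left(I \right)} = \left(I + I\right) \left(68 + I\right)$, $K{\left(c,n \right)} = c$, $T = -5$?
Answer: $\sqrt{43547} \approx 208.68$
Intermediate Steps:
$v{\left(I \right)} = 2 I \left(68 + I\right)$
$o{\left(w \right)} = -5$
$D{\left(M \right)} = -20$ ($D{\left(M \right)} = 2 \left(-10\right) = -20$)
$Q{\left(E \right)} = 51 - E^{2}$ ($Q{\left(E \right)} = E^{2} \left(-1\right) + 51 = - E^{2} + 51 = 51 - E^{2}$)
$\sqrt{Q{\left(D{\left(o{\left(2 \right)} \right)} \right)} + v{\left(118 \right)}} = \sqrt{\left(51 - \left(-20\right)^{2}\right) + 2 \cdot 118 \left(68 + 118\right)} = \sqrt{\left(51 - 400\right) + 2 \cdot 118 \cdot 186} = \sqrt{\left(51 - 400\right) + 43896} = \sqrt{-349 + 43896} = \sqrt{43547}$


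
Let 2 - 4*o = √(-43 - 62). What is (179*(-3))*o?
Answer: -537/2 + 537*I*√105/4 ≈ -268.5 + 1375.7*I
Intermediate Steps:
o = ½ - I*√105/4 (o = ½ - √(-43 - 62)/4 = ½ - I*√105/4 ≈ 0.5 - 2.5617*I)
(179*(-3))*o = (179*(-3))*(½ - I*√105/4) = -537*(½ - I*√105/4) = -537/2 + 537*I*√105/4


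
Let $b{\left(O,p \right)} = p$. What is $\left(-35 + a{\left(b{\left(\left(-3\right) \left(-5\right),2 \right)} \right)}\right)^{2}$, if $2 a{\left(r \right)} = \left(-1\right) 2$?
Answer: $1296$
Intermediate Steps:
$a{\left(r \right)} = -1$ ($a{\left(r \right)} = \frac{\left(-1\right) 2}{2} = \frac{1}{2} \left(-2\right) = -1$)
$\left(-35 + a{\left(b{\left(\left(-3\right) \left(-5\right),2 \right)} \right)}\right)^{2} = \left(-35 - 1\right)^{2} = \left(-36\right)^{2} = 1296$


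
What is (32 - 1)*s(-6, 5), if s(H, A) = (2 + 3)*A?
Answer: 775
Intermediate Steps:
s(H, A) = 5*A
(32 - 1)*s(-6, 5) = (32 - 1)*(5*5) = 31*25 = 775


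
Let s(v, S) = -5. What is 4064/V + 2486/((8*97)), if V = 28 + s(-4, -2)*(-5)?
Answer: 1642711/20564 ≈ 79.883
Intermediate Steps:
V = 53 (V = 28 - 5*(-5) = 28 + 25 = 53)
4064/V + 2486/((8*97)) = 4064/53 + 2486/((8*97)) = 4064*(1/53) + 2486/776 = 4064/53 + 2486*(1/776) = 4064/53 + 1243/388 = 1642711/20564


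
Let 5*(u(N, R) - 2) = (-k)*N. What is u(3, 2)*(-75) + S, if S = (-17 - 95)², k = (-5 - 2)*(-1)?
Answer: 12709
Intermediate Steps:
k = 7 (k = -7*(-1) = 7)
S = 12544 (S = (-112)² = 12544)
u(N, R) = 2 - 7*N/5 (u(N, R) = 2 + ((-1*7)*N)/5 = 2 + (-7*N)/5 = 2 - 7*N/5)
u(3, 2)*(-75) + S = (2 - 7/5*3)*(-75) + 12544 = (2 - 21/5)*(-75) + 12544 = -11/5*(-75) + 12544 = 165 + 12544 = 12709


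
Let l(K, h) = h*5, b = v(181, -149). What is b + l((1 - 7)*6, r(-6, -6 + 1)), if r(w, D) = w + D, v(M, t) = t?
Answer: -204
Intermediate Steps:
b = -149
r(w, D) = D + w
l(K, h) = 5*h
b + l((1 - 7)*6, r(-6, -6 + 1)) = -149 + 5*((-6 + 1) - 6) = -149 + 5*(-5 - 6) = -149 + 5*(-11) = -149 - 55 = -204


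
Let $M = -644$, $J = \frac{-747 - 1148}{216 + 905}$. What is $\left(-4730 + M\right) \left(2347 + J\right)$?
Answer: $- \frac{14128740408}{1121} \approx -1.2604 \cdot 10^{7}$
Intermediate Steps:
$J = - \frac{1895}{1121} \approx -1.6905$
$\left(-4730 + M\right) \left(2347 + J\right) = \left(-4730 - 644\right) \left(2347 - \frac{1895}{1121}\right) = \left(-5374\right) \frac{2629092}{1121} = - \frac{14128740408}{1121}$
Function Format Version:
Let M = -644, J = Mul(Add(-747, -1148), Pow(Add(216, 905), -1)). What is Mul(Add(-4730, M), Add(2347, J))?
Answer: Rational(-14128740408, 1121) ≈ -1.2604e+7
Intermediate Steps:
J = Rational(-1895, 1121) (J = Mul(-1895, Pow(1121, -1)) = Mul(-1895, Rational(1, 1121)) = Rational(-1895, 1121) ≈ -1.6905)
Mul(Add(-4730, M), Add(2347, J)) = Mul(Add(-4730, -644), Add(2347, Rational(-1895, 1121))) = Mul(-5374, Rational(2629092, 1121)) = Rational(-14128740408, 1121)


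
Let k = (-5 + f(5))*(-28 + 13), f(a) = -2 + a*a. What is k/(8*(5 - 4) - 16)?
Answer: 135/4 ≈ 33.750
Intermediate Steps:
f(a) = -2 + a**2
k = -270 (k = (-5 + (-2 + 5**2))*(-28 + 13) = (-5 + (-2 + 25))*(-15) = (-5 + 23)*(-15) = 18*(-15) = -270)
k/(8*(5 - 4) - 16) = -270/(8*(5 - 4) - 16) = -270/(8*1 - 16) = -270/(8 - 16) = -270/(-8) = -1/8*(-270) = 135/4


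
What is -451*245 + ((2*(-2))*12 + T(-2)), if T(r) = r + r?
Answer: -110547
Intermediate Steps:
T(r) = 2*r
-451*245 + ((2*(-2))*12 + T(-2)) = -451*245 + ((2*(-2))*12 + 2*(-2)) = -110495 + (-4*12 - 4) = -110495 + (-48 - 4) = -110495 - 52 = -110547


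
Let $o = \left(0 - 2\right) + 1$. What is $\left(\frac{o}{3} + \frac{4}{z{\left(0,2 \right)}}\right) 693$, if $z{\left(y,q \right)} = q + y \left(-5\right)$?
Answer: $1155$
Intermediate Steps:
$z{\left(y,q \right)} = q - 5 y$
$o = -1$ ($o = -2 + 1 = -1$)
$\left(\frac{o}{3} + \frac{4}{z{\left(0,2 \right)}}\right) 693 = \left(- \frac{1}{3} + \frac{4}{2 - 0}\right) 693 = \left(\left(-1\right) \frac{1}{3} + \frac{4}{2 + 0}\right) 693 = \left(- \frac{1}{3} + \frac{4}{2}\right) 693 = \left(- \frac{1}{3} + 4 \cdot \frac{1}{2}\right) 693 = \left(- \frac{1}{3} + 2\right) 693 = \frac{5}{3} \cdot 693 = 1155$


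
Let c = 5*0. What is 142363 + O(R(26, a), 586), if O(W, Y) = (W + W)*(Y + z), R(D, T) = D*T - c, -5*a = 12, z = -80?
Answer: 396071/5 ≈ 79214.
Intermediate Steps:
a = -12/5 (a = -⅕*12 = -12/5 ≈ -2.4000)
c = 0
R(D, T) = D*T (R(D, T) = D*T - 1*0 = D*T + 0 = D*T)
O(W, Y) = 2*W*(-80 + Y) (O(W, Y) = (W + W)*(Y - 80) = (2*W)*(-80 + Y) = 2*W*(-80 + Y))
142363 + O(R(26, a), 586) = 142363 + 2*(26*(-12/5))*(-80 + 586) = 142363 + 2*(-312/5)*506 = 142363 - 315744/5 = 396071/5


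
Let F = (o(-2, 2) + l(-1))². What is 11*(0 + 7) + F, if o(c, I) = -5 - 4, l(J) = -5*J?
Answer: 93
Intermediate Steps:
o(c, I) = -9
F = 16 (F = (-9 - 5*(-1))² = (-9 + 5)² = (-4)² = 16)
11*(0 + 7) + F = 11*(0 + 7) + 16 = 11*7 + 16 = 77 + 16 = 93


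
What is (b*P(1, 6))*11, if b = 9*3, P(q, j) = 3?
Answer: 891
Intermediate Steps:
b = 27
(b*P(1, 6))*11 = (27*3)*11 = 81*11 = 891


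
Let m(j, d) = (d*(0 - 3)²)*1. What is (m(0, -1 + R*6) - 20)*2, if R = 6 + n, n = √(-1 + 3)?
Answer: 590 + 108*√2 ≈ 742.74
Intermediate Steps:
n = √2 ≈ 1.4142
R = 6 + √2 ≈ 7.4142
m(j, d) = 9*d (m(j, d) = (d*(-3)²)*1 = (d*9)*1 = (9*d)*1 = 9*d)
(m(0, -1 + R*6) - 20)*2 = (9*(-1 + (6 + √2)*6) - 20)*2 = (9*(-1 + (36 + 6*√2)) - 20)*2 = (9*(35 + 6*√2) - 20)*2 = ((315 + 54*√2) - 20)*2 = (295 + 54*√2)*2 = 590 + 108*√2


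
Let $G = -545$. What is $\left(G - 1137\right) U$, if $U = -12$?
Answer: $20184$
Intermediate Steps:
$\left(G - 1137\right) U = \left(-545 - 1137\right) \left(-12\right) = \left(-1682\right) \left(-12\right) = 20184$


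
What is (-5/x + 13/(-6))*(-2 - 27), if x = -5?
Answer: 203/6 ≈ 33.833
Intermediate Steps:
(-5/x + 13/(-6))*(-2 - 27) = (-5/(-5) + 13/(-6))*(-2 - 27) = (-5*(-1/5) + 13*(-1/6))*(-29) = (1 - 13/6)*(-29) = -7/6*(-29) = 203/6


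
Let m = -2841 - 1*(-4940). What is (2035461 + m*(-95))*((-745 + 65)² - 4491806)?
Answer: -7398215062736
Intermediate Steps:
m = 2099 (m = -2841 + 4940 = 2099)
(2035461 + m*(-95))*((-745 + 65)² - 4491806) = (2035461 + 2099*(-95))*((-745 + 65)² - 4491806) = (2035461 - 199405)*((-680)² - 4491806) = 1836056*(462400 - 4491806) = 1836056*(-4029406) = -7398215062736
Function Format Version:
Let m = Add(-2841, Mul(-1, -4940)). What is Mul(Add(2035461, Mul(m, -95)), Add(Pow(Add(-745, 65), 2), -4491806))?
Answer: -7398215062736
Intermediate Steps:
m = 2099 (m = Add(-2841, 4940) = 2099)
Mul(Add(2035461, Mul(m, -95)), Add(Pow(Add(-745, 65), 2), -4491806)) = Mul(Add(2035461, Mul(2099, -95)), Add(Pow(Add(-745, 65), 2), -4491806)) = Mul(Add(2035461, -199405), Add(Pow(-680, 2), -4491806)) = Mul(1836056, Add(462400, -4491806)) = Mul(1836056, -4029406) = -7398215062736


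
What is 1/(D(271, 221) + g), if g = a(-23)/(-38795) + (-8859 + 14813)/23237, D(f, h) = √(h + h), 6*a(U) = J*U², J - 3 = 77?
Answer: -10885978925381913/64654828071024045883 + 292559448840747201*√442/129309656142048091766 ≈ 0.047397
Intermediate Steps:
J = 80 (J = 3 + 77 = 80)
a(U) = 40*U²/3 (a(U) = (80*U²)/6 = 40*U²/3)
D(f, h) = √2*√h (D(f, h) = √(2*h) = √2*√h)
g = 40252274/540887649 (g = ((40/3)*(-23)²)/(-38795) + (-8859 + 14813)/23237 = ((40/3)*529)*(-1/38795) + 5954*(1/23237) = (21160/3)*(-1/38795) + 5954/23237 = -4232/23277 + 5954/23237 = 40252274/540887649 ≈ 0.074419)
1/(D(271, 221) + g) = 1/(√2*√221 + 40252274/540887649) = 1/(√442 + 40252274/540887649) = 1/(40252274/540887649 + √442)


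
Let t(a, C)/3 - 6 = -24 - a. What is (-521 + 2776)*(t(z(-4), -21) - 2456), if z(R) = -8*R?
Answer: -5876530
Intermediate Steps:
t(a, C) = -54 - 3*a (t(a, C) = 18 + 3*(-24 - a) = 18 + (-72 - 3*a) = -54 - 3*a)
(-521 + 2776)*(t(z(-4), -21) - 2456) = (-521 + 2776)*((-54 - (-24)*(-4)) - 2456) = 2255*((-54 - 3*32) - 2456) = 2255*((-54 - 96) - 2456) = 2255*(-150 - 2456) = 2255*(-2606) = -5876530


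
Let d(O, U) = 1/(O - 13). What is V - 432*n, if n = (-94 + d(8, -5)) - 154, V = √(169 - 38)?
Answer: 536112/5 + √131 ≈ 1.0723e+5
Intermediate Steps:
d(O, U) = 1/(-13 + O)
V = √131 ≈ 11.446
n = -1241/5 (n = (-94 + 1/(-13 + 8)) - 154 = (-94 + 1/(-5)) - 154 = (-94 - ⅕) - 154 = -471/5 - 154 = -1241/5 ≈ -248.20)
V - 432*n = √131 - 432*(-1241/5) = √131 + 536112/5 = 536112/5 + √131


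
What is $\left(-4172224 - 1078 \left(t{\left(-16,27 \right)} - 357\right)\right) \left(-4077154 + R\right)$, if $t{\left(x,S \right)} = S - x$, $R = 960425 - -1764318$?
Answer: $5184781327852$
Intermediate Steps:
$R = 2724743$ ($R = 960425 + 1764318 = 2724743$)
$\left(-4172224 - 1078 \left(t{\left(-16,27 \right)} - 357\right)\right) \left(-4077154 + R\right) = \left(-4172224 - 1078 \left(\left(27 - -16\right) - 357\right)\right) \left(-4077154 + 2724743\right) = \left(-4172224 - 1078 \left(\left(27 + 16\right) - 357\right)\right) \left(-1352411\right) = \left(-4172224 - 1078 \left(43 - 357\right)\right) \left(-1352411\right) = \left(-4172224 - -338492\right) \left(-1352411\right) = \left(-4172224 + 338492\right) \left(-1352411\right) = \left(-3833732\right) \left(-1352411\right) = 5184781327852$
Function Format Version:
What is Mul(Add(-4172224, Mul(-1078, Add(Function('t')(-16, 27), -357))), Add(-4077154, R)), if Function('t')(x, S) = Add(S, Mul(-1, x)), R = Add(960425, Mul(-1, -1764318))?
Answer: 5184781327852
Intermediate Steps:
R = 2724743 (R = Add(960425, 1764318) = 2724743)
Mul(Add(-4172224, Mul(-1078, Add(Function('t')(-16, 27), -357))), Add(-4077154, R)) = Mul(Add(-4172224, Mul(-1078, Add(Add(27, Mul(-1, -16)), -357))), Add(-4077154, 2724743)) = Mul(Add(-4172224, Mul(-1078, Add(Add(27, 16), -357))), -1352411) = Mul(Add(-4172224, Mul(-1078, Add(43, -357))), -1352411) = Mul(Add(-4172224, Mul(-1078, -314)), -1352411) = Mul(Add(-4172224, 338492), -1352411) = Mul(-3833732, -1352411) = 5184781327852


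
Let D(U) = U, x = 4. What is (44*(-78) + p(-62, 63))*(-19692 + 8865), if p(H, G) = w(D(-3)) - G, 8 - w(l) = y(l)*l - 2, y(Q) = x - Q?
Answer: 37504728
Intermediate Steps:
y(Q) = 4 - Q
w(l) = 10 - l*(4 - l) (w(l) = 8 - ((4 - l)*l - 2) = 8 - (l*(4 - l) - 2) = 8 - (-2 + l*(4 - l)) = 8 + (2 - l*(4 - l)) = 10 - l*(4 - l))
p(H, G) = 31 - G (p(H, G) = (10 - 3*(-4 - 3)) - G = (10 - 3*(-7)) - G = (10 + 21) - G = 31 - G)
(44*(-78) + p(-62, 63))*(-19692 + 8865) = (44*(-78) + (31 - 1*63))*(-19692 + 8865) = (-3432 + (31 - 63))*(-10827) = (-3432 - 32)*(-10827) = -3464*(-10827) = 37504728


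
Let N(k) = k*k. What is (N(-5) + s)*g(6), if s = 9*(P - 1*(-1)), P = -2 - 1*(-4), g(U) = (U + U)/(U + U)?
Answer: 52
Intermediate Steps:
g(U) = 1 (g(U) = (2*U)/((2*U)) = (2*U)*(1/(2*U)) = 1)
P = 2 (P = -2 + 4 = 2)
s = 27 (s = 9*(2 - 1*(-1)) = 9*(2 + 1) = 9*3 = 27)
N(k) = k²
(N(-5) + s)*g(6) = ((-5)² + 27)*1 = (25 + 27)*1 = 52*1 = 52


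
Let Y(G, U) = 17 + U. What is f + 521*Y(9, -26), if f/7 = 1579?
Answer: 6364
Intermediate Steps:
f = 11053 (f = 7*1579 = 11053)
f + 521*Y(9, -26) = 11053 + 521*(17 - 26) = 11053 + 521*(-9) = 11053 - 4689 = 6364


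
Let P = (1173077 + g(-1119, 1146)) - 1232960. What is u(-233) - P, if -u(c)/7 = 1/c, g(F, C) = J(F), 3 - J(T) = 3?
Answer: 13952746/233 ≈ 59883.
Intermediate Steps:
J(T) = 0 (J(T) = 3 - 1*3 = 3 - 3 = 0)
g(F, C) = 0
u(c) = -7/c
P = -59883 (P = (1173077 + 0) - 1232960 = 1173077 - 1232960 = -59883)
u(-233) - P = -7/(-233) - 1*(-59883) = -7*(-1/233) + 59883 = 7/233 + 59883 = 13952746/233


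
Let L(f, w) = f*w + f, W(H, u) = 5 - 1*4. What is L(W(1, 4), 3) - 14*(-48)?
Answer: 676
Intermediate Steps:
W(H, u) = 1 (W(H, u) = 5 - 4 = 1)
L(f, w) = f + f*w
L(W(1, 4), 3) - 14*(-48) = 1*(1 + 3) - 14*(-48) = 1*4 + 672 = 4 + 672 = 676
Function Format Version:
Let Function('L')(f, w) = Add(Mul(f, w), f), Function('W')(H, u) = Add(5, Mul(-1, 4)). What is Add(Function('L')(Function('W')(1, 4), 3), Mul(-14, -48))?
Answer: 676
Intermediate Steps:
Function('W')(H, u) = 1 (Function('W')(H, u) = Add(5, -4) = 1)
Function('L')(f, w) = Add(f, Mul(f, w))
Add(Function('L')(Function('W')(1, 4), 3), Mul(-14, -48)) = Add(Mul(1, Add(1, 3)), Mul(-14, -48)) = Add(Mul(1, 4), 672) = Add(4, 672) = 676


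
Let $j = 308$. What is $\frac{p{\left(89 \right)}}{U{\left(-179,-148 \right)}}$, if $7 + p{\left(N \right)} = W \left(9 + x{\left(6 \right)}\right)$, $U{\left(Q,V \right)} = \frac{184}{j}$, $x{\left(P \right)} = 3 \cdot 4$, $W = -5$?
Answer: $- \frac{4312}{23} \approx -187.48$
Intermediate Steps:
$x{\left(P \right)} = 12$
$U{\left(Q,V \right)} = \frac{46}{77}$ ($U{\left(Q,V \right)} = \frac{184}{308} = 184 \cdot \frac{1}{308} = \frac{46}{77}$)
$p{\left(N \right)} = -112$ ($p{\left(N \right)} = -7 - 5 \left(9 + 12\right) = -7 - 105 = -112$)
$\frac{p{\left(89 \right)}}{U{\left(-179,-148 \right)}} = - \frac{112}{\frac{46}{77}} = \left(-112\right) \frac{77}{46} = - \frac{4312}{23}$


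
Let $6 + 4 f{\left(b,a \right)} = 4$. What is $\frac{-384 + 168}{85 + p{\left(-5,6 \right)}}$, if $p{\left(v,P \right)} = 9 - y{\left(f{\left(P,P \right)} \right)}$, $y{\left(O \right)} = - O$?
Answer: $- \frac{432}{187} \approx -2.3102$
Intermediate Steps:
$f{\left(b,a \right)} = - \frac{1}{2}$ ($f{\left(b,a \right)} = - \frac{3}{2} + \frac{1}{4} \cdot 4 = - \frac{3}{2} + 1 = - \frac{1}{2}$)
$p{\left(v,P \right)} = \frac{17}{2}$ ($p{\left(v,P \right)} = 9 - \left(-1\right) \left(- \frac{1}{2}\right) = 9 - \frac{1}{2} = \frac{17}{2}$)
$\frac{-384 + 168}{85 + p{\left(-5,6 \right)}} = \frac{-384 + 168}{85 + \frac{17}{2}} = - \frac{216}{\frac{187}{2}} = \left(-216\right) \frac{2}{187} = - \frac{432}{187}$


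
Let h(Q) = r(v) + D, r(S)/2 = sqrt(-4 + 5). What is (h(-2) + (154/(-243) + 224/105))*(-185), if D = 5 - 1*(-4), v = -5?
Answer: -561919/243 ≈ -2312.4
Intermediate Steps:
D = 9 (D = 5 + 4 = 9)
r(S) = 2 (r(S) = 2*sqrt(-4 + 5) = 2*sqrt(1) = 2*1 = 2)
h(Q) = 11 (h(Q) = 2 + 9 = 11)
(h(-2) + (154/(-243) + 224/105))*(-185) = (11 + (154/(-243) + 224/105))*(-185) = (11 + (154*(-1/243) + 224*(1/105)))*(-185) = (11 + (-154/243 + 32/15))*(-185) = (11 + 1822/1215)*(-185) = (15187/1215)*(-185) = -561919/243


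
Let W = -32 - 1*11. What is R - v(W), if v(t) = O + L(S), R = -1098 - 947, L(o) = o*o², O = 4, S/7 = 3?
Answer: -11310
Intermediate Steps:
S = 21 (S = 7*3 = 21)
L(o) = o³
R = -2045
W = -43 (W = -32 - 11 = -43)
v(t) = 9265 (v(t) = 4 + 21³ = 4 + 9261 = 9265)
R - v(W) = -2045 - 1*9265 = -2045 - 9265 = -11310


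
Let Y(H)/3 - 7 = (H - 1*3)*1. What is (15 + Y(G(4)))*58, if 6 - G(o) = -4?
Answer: 3306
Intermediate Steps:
G(o) = 10 (G(o) = 6 - 1*(-4) = 6 + 4 = 10)
Y(H) = 12 + 3*H (Y(H) = 21 + 3*((H - 1*3)*1) = 21 + 3*((H - 3)*1) = 21 + 3*((-3 + H)*1) = 21 + 3*(-3 + H) = 21 + (-9 + 3*H) = 12 + 3*H)
(15 + Y(G(4)))*58 = (15 + (12 + 3*10))*58 = (15 + (12 + 30))*58 = (15 + 42)*58 = 57*58 = 3306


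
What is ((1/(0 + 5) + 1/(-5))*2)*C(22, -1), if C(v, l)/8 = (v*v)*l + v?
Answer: 0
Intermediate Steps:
C(v, l) = 8*v + 8*l*v² (C(v, l) = 8*((v*v)*l + v) = 8*(v²*l + v) = 8*(l*v² + v) = 8*(v + l*v²) = 8*v + 8*l*v²)
((1/(0 + 5) + 1/(-5))*2)*C(22, -1) = ((1/(0 + 5) + 1/(-5))*2)*(8*22*(1 - 1*22)) = ((1/5 - ⅕)*2)*(8*22*(1 - 22)) = ((⅕ - ⅕)*2)*(8*22*(-21)) = (0*2)*(-3696) = 0*(-3696) = 0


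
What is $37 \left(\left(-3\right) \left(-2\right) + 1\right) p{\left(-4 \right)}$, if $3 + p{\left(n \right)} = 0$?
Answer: $-777$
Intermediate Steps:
$p{\left(n \right)} = -3$ ($p{\left(n \right)} = -3 + 0 = -3$)
$37 \left(\left(-3\right) \left(-2\right) + 1\right) p{\left(-4 \right)} = 37 \left(\left(-3\right) \left(-2\right) + 1\right) \left(-3\right) = 37 \left(6 + 1\right) \left(-3\right) = 37 \cdot 7 \left(-3\right) = 259 \left(-3\right) = -777$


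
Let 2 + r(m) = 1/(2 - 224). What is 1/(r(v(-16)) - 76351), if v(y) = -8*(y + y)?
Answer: -222/16950367 ≈ -1.3097e-5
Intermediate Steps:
v(y) = -16*y
r(m) = -445/222 (r(m) = -2 + 1/(2 - 224) = -2 + 1/(-222) = -2 - 1/222 = -445/222)
1/(r(v(-16)) - 76351) = 1/(-445/222 - 76351) = 1/(-16950367/222) = -222/16950367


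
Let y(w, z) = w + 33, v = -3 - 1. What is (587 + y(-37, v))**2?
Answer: 339889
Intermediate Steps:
v = -4
y(w, z) = 33 + w
(587 + y(-37, v))**2 = (587 + (33 - 37))**2 = (587 - 4)**2 = 583**2 = 339889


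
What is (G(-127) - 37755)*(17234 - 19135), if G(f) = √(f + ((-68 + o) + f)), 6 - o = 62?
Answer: 71772255 - 5703*I*√42 ≈ 7.1772e+7 - 36960.0*I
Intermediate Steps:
o = -56 (o = 6 - 1*62 = 6 - 62 = -56)
G(f) = √(-124 + 2*f) (G(f) = √(f + ((-68 - 56) + f)) = √(f + (-124 + f)) = √(-124 + 2*f))
(G(-127) - 37755)*(17234 - 19135) = (√(-124 + 2*(-127)) - 37755)*(17234 - 19135) = (√(-124 - 254) - 37755)*(-1901) = (√(-378) - 37755)*(-1901) = (3*I*√42 - 37755)*(-1901) = (-37755 + 3*I*√42)*(-1901) = 71772255 - 5703*I*√42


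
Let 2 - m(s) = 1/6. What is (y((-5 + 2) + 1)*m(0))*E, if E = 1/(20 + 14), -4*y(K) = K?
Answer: 11/408 ≈ 0.026961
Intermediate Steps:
y(K) = -K/4
m(s) = 11/6 (m(s) = 2 - 1/6 = 2 - 1*⅙ = 2 - ⅙ = 11/6)
E = 1/34 ≈ 0.029412
(y((-5 + 2) + 1)*m(0))*E = (-((-5 + 2) + 1)/4*(11/6))*(1/34) = (-(-3 + 1)/4*(11/6))*(1/34) = (-¼*(-2)*(11/6))*(1/34) = ((½)*(11/6))*(1/34) = (11/12)*(1/34) = 11/408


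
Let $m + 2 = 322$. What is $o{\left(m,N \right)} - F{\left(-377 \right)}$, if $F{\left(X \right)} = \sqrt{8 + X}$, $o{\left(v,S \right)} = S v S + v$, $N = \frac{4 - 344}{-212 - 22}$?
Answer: $\frac{13628480}{13689} - 3 i \sqrt{41} \approx 995.58 - 19.209 i$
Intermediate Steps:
$N = \frac{170}{117}$ ($N = - \frac{340}{-234} = \left(-340\right) \left(- \frac{1}{234}\right) = \frac{170}{117} \approx 1.453$)
$m = 320$ ($m = -2 + 322 = 320$)
$o{\left(v,S \right)} = v + v S^{2}$ ($o{\left(v,S \right)} = v S^{2} + v = v + v S^{2}$)
$o{\left(m,N \right)} - F{\left(-377 \right)} = 320 \left(1 + \left(\frac{170}{117}\right)^{2}\right) - \sqrt{8 - 377} = 320 \left(1 + \frac{28900}{13689}\right) - \sqrt{-369} = 320 \cdot \frac{42589}{13689} - 3 i \sqrt{41} = \frac{13628480}{13689} - 3 i \sqrt{41}$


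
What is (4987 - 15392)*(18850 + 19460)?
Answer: -398615550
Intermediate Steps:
(4987 - 15392)*(18850 + 19460) = -10405*38310 = -398615550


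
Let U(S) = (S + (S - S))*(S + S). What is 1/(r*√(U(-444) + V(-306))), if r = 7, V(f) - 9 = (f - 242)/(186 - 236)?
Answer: 5*√9857299/69001093 ≈ 0.00022751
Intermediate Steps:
V(f) = 346/25 - f/50 (V(f) = 9 + (f - 242)/(186 - 236) = 9 + (-242 + f)/(-50) = 9 + (-242 + f)*(-1/50) = 9 + (121/25 - f/50) = 346/25 - f/50)
U(S) = 2*S² (U(S) = (S + 0)*(2*S) = S*(2*S) = 2*S²)
1/(r*√(U(-444) + V(-306))) = 1/(7*√(2*(-444)² + (346/25 - 1/50*(-306)))) = 1/(7*√(2*197136 + (346/25 + 153/25))) = 1/(7*√(394272 + 499/25)) = 1/(7*√(9857299/25)) = 1/(7*(√9857299/5)) = 1/(7*√9857299/5) = 5*√9857299/69001093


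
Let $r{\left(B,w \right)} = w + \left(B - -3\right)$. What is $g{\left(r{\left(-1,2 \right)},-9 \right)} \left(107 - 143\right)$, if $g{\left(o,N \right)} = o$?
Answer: $-144$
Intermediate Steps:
$r{\left(B,w \right)} = 3 + B + w$ ($r{\left(B,w \right)} = w + \left(B + 3\right) = w + \left(3 + B\right) = 3 + B + w$)
$g{\left(r{\left(-1,2 \right)},-9 \right)} \left(107 - 143\right) = \left(3 - 1 + 2\right) \left(107 - 143\right) = 4 \left(-36\right) = -144$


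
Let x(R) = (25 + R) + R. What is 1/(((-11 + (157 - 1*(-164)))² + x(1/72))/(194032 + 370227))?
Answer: 20313324/3460501 ≈ 5.8701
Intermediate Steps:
x(R) = 25 + 2*R
1/(((-11 + (157 - 1*(-164)))² + x(1/72))/(194032 + 370227)) = 1/(((-11 + (157 - 1*(-164)))² + (25 + 2/72))/(194032 + 370227)) = 1/(((-11 + (157 + 164))² + (25 + 2*(1/72)))/564259) = 1/(((-11 + 321)² + (25 + 1/36))*(1/564259)) = 1/((310² + 901/36)*(1/564259)) = 1/((96100 + 901/36)*(1/564259)) = 1/((3460501/36)*(1/564259)) = 1/(3460501/20313324) = 20313324/3460501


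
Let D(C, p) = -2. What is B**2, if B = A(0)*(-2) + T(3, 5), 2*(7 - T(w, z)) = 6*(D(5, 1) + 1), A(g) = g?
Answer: 100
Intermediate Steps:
T(w, z) = 10 (T(w, z) = 7 - 3*(-2 + 1) = 7 - 3*(-1) = 7 - 1/2*(-6) = 7 + 3 = 10)
B = 10 (B = 0*(-2) + 10 = 0 + 10 = 10)
B**2 = 10**2 = 100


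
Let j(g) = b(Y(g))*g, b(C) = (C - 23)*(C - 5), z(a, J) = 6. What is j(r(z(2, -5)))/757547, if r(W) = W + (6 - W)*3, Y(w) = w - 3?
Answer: 240/757547 ≈ 0.00031681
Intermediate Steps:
Y(w) = -3 + w
b(C) = (-23 + C)*(-5 + C)
r(W) = 18 - 2*W (r(W) = W + (18 - 3*W) = 18 - 2*W)
j(g) = g*(199 + (-3 + g)**2 - 28*g) (j(g) = (115 + (-3 + g)**2 - 28*(-3 + g))*g = (115 + (-3 + g)**2 + (84 - 28*g))*g = (199 + (-3 + g)**2 - 28*g)*g = g*(199 + (-3 + g)**2 - 28*g))
j(r(z(2, -5)))/757547 = ((18 - 2*6)*(208 + (18 - 2*6)**2 - 34*(18 - 2*6)))/757547 = ((18 - 12)*(208 + (18 - 12)**2 - 34*(18 - 12)))*(1/757547) = (6*(208 + 6**2 - 34*6))*(1/757547) = (6*(208 + 36 - 204))*(1/757547) = (6*40)*(1/757547) = 240*(1/757547) = 240/757547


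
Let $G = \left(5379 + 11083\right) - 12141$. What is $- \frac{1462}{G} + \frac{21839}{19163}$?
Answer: $\frac{66350013}{82803323} \approx 0.8013$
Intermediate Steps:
$G = 4321$ ($G = 16462 - 12141 = 4321$)
$- \frac{1462}{G} + \frac{21839}{19163} = - \frac{1462}{4321} + \frac{21839}{19163} = \frac{66350013}{82803323}$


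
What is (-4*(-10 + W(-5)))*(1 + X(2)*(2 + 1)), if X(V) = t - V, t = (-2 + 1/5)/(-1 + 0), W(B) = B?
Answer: 24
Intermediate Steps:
t = 9/5 (t = (-2 + ⅕)/(-1) = -9/5*(-1) = 9/5 ≈ 1.8000)
X(V) = 9/5 - V
(-4*(-10 + W(-5)))*(1 + X(2)*(2 + 1)) = (-4*(-10 - 5))*(1 + (9/5 - 1*2)*(2 + 1)) = (-4*(-15))*(1 + (9/5 - 2)*3) = 60*(1 - ⅕*3) = 60*(1 - ⅗) = 60*(⅖) = 24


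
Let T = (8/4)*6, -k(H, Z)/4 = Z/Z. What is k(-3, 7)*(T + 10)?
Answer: -88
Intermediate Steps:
k(H, Z) = -4 (k(H, Z) = -4*Z/Z = -4*1 = -4)
T = 12 (T = (8*(¼))*6 = 2*6 = 12)
k(-3, 7)*(T + 10) = -4*(12 + 10) = -4*22 = -88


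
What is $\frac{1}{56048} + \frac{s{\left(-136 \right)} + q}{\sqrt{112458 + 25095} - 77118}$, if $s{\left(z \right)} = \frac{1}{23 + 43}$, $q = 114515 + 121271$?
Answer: $- \frac{11210476473647807}{3666521838075888} - \frac{15561877 \sqrt{137553}}{392505192486} \approx -3.0722$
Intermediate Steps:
$q = 235786$
$s{\left(z \right)} = \frac{1}{66}$
$\frac{1}{56048} + \frac{s{\left(-136 \right)} + q}{\sqrt{112458 + 25095} - 77118} = \frac{1}{56048} + \frac{\frac{1}{66} + 235786}{\sqrt{112458 + 25095} - 77118} = \frac{1}{56048} + \frac{15561877}{66 \left(\sqrt{137553} - 77118\right)} = \frac{1}{56048} + \frac{15561877}{66 \left(-77118 + \sqrt{137553}\right)}$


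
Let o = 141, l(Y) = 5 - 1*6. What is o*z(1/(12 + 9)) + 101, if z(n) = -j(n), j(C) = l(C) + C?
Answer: 1647/7 ≈ 235.29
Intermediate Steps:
l(Y) = -1 (l(Y) = 5 - 6 = -1)
j(C) = -1 + C
z(n) = 1 - n (z(n) = -(-1 + n) = 1 - n)
o*z(1/(12 + 9)) + 101 = 141*(1 - 1/(12 + 9)) + 101 = 141*(1 - 1/21) + 101 = 141*(20/21) + 101 = 940/7 + 101 = 1647/7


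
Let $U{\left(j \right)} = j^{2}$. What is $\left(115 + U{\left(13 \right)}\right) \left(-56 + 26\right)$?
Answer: $-8520$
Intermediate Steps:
$\left(115 + U{\left(13 \right)}\right) \left(-56 + 26\right) = \left(115 + 13^{2}\right) \left(-56 + 26\right) = \left(115 + 169\right) \left(-30\right) = 284 \left(-30\right) = -8520$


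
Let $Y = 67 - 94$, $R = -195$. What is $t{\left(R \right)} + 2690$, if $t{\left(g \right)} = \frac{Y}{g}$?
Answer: $\frac{174859}{65} \approx 2690.1$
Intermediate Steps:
$Y = -27$ ($Y = 67 - 94 = -27$)
$t{\left(g \right)} = - \frac{27}{g}$
$t{\left(R \right)} + 2690 = - \frac{27}{-195} + 2690 = \left(-27\right) \left(- \frac{1}{195}\right) + 2690 = \frac{9}{65} + 2690 = \frac{174859}{65}$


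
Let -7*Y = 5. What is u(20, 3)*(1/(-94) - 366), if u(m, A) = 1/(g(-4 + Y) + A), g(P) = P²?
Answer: -1685845/116184 ≈ -14.510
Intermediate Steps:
Y = -5/7 (Y = -⅐*5 = -5/7 ≈ -0.71429)
u(m, A) = 1/(1089/49 + A) (u(m, A) = 1/((-4 - 5/7)² + A) = 1/((-33/7)² + A) = 1/(1089/49 + A))
u(20, 3)*(1/(-94) - 366) = (49/(1089 + 49*3))*(1/(-94) - 366) = (49/(1089 + 147))*(-1/94 - 366) = (49/1236)*(-34405/94) = -1685845/116184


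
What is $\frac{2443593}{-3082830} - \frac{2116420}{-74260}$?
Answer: $\frac{105718364207}{3815515930} \approx 27.707$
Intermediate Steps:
$\frac{2443593}{-3082830} - \frac{2116420}{-74260} = 2443593 \left(- \frac{1}{3082830}\right) - - \frac{105821}{3713} = - \frac{814531}{1027610} + \frac{105821}{3713} = \frac{105718364207}{3815515930}$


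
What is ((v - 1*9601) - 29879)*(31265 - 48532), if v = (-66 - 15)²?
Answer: 568412373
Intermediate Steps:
v = 6561 (v = (-81)² = 6561)
((v - 1*9601) - 29879)*(31265 - 48532) = ((6561 - 1*9601) - 29879)*(31265 - 48532) = ((6561 - 9601) - 29879)*(-17267) = (-3040 - 29879)*(-17267) = -32919*(-17267) = 568412373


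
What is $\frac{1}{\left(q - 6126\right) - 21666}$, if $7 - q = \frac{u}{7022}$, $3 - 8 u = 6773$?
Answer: $- \frac{28088}{780421695} \approx -3.5991 \cdot 10^{-5}$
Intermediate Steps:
$u = - \frac{3385}{4}$ ($u = \frac{3}{8} - \frac{6773}{8} = - \frac{3385}{4} \approx -846.25$)
$q = \frac{200001}{28088}$ ($q = 7 - - \frac{3385}{4 \cdot 7022} = 7 - \left(- \frac{3385}{4}\right) \frac{1}{7022} = 7 - - \frac{3385}{28088} = 7 + \frac{3385}{28088} = \frac{200001}{28088} \approx 7.1205$)
$\frac{1}{\left(q - 6126\right) - 21666} = \frac{1}{\left(\frac{200001}{28088} - 6126\right) - 21666} = \frac{1}{- \frac{171867087}{28088} - 21666} = \frac{1}{- \frac{780421695}{28088}} = - \frac{28088}{780421695}$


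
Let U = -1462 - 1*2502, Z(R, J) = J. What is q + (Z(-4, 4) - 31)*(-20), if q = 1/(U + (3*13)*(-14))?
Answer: 2435399/4510 ≈ 540.00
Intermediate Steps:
U = -3964 (U = -1462 - 2502 = -3964)
q = -1/4510 (q = 1/(-3964 + (3*13)*(-14)) = 1/(-3964 + 39*(-14)) = 1/(-3964 - 546) = 1/(-4510) = -1/4510 ≈ -0.00022173)
q + (Z(-4, 4) - 31)*(-20) = -1/4510 + (4 - 31)*(-20) = -1/4510 - 27*(-20) = -1/4510 + 540 = 2435399/4510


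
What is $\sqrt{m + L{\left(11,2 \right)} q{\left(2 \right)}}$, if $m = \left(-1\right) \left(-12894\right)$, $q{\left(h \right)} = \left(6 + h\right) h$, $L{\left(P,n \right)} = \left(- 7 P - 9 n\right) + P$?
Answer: $5 \sqrt{462} \approx 107.47$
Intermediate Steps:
$L{\left(P,n \right)} = - 9 n - 6 P$ ($L{\left(P,n \right)} = \left(- 9 n - 7 P\right) + P = - 9 n - 6 P$)
$q{\left(h \right)} = h \left(6 + h\right)$
$m = 12894$
$\sqrt{m + L{\left(11,2 \right)} q{\left(2 \right)}} = \sqrt{12894 + \left(\left(-9\right) 2 - 66\right) 2 \left(6 + 2\right)} = \sqrt{12894 + \left(-18 - 66\right) 2 \cdot 8} = \sqrt{12894 - 1344} = \sqrt{11550} = 5 \sqrt{462}$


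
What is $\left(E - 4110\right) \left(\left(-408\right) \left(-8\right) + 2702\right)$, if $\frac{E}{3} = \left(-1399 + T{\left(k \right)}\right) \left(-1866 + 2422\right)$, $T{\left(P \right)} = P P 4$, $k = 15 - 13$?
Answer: $-13787151564$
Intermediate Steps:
$k = 2$
$T{\left(P \right)} = 4 P^{2}$ ($T{\left(P \right)} = P^{2} \cdot 4 = 4 P^{2}$)
$E = -2306844$ ($E = 3 \left(-1399 + 4 \cdot 2^{2}\right) \left(-1866 + 2422\right) = 3 \left(-1399 + 4 \cdot 4\right) 556 = 3 \left(-1399 + 16\right) 556 = 3 \left(\left(-1383\right) 556\right) = 3 \left(-768948\right) = -2306844$)
$\left(E - 4110\right) \left(\left(-408\right) \left(-8\right) + 2702\right) = \left(-2306844 - 4110\right) \left(\left(-408\right) \left(-8\right) + 2702\right) = - 2310954 \left(3264 + 2702\right) = \left(-2310954\right) 5966 = -13787151564$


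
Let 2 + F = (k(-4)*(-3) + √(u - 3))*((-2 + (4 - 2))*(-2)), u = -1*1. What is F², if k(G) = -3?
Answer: 4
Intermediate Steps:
u = -1
F = -2 (F = -2 + (-3*(-3) + √(-1 - 3))*((-2 + (4 - 2))*(-2)) = -2 + (9 + √(-4))*((-2 + 2)*(-2)) = -2 + (9 + 2*I)*(0*(-2)) = -2 + (9 + 2*I)*0 = -2 + 0 = -2)
F² = (-2)² = 4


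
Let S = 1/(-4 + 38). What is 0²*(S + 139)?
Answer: 0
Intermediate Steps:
S = 1/34 ≈ 0.029412
0²*(S + 139) = 0²*(1/34 + 139) = 0*(4727/34) = 0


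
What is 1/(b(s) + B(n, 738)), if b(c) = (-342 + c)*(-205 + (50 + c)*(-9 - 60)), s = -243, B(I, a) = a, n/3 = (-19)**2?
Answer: -1/7669782 ≈ -1.3038e-7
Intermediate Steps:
n = 1083 (n = 3*(-19)**2 = 3*361 = 1083)
b(c) = (-3655 - 69*c)*(-342 + c) (b(c) = (-342 + c)*(-205 + (50 + c)*(-69)) = (-342 + c)*(-205 + (-3450 - 69*c)) = (-342 + c)*(-3655 - 69*c) = (-3655 - 69*c)*(-342 + c))
1/(b(s) + B(n, 738)) = 1/((1250010 - 69*(-243)**2 + 19943*(-243)) + 738) = 1/((1250010 - 69*59049 - 4846149) + 738) = 1/((1250010 - 4074381 - 4846149) + 738) = 1/(-7670520 + 738) = 1/(-7669782) = -1/7669782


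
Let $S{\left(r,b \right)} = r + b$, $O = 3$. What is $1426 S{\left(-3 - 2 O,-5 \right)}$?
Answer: $-19964$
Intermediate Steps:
$S{\left(r,b \right)} = b + r$
$1426 S{\left(-3 - 2 O,-5 \right)} = 1426 \left(-5 - 9\right) = 1426 \left(-14\right) = -19964$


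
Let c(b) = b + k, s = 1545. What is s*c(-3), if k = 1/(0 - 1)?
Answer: -6180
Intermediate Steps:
k = -1 (k = 1/(-1) = -1)
c(b) = -1 + b (c(b) = b - 1 = -1 + b)
s*c(-3) = 1545*(-1 - 3) = 1545*(-4) = -6180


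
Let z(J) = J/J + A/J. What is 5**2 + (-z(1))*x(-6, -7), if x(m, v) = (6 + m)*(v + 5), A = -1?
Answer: 25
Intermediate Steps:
x(m, v) = (5 + v)*(6 + m) (x(m, v) = (6 + m)*(5 + v) = (5 + v)*(6 + m))
z(J) = 1 - 1/J (z(J) = J/J - 1/J = 1 - 1/J)
5**2 + (-z(1))*x(-6, -7) = 5**2 + (-(-1 + 1)/1)*(30 + 5*(-6) + 6*(-7) - 6*(-7)) = 25 + (-0)*(30 - 30 - 42 + 42) = 25 - 1*0*0 = 25 + 0*0 = 25 + 0 = 25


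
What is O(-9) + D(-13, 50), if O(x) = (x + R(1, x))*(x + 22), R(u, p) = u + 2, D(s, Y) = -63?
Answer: -141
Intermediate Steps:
R(u, p) = 2 + u
O(x) = (3 + x)*(22 + x) (O(x) = (x + (2 + 1))*(x + 22) = (x + 3)*(22 + x) = (3 + x)*(22 + x))
O(-9) + D(-13, 50) = (66 + (-9)² + 25*(-9)) - 63 = (66 + 81 - 225) - 63 = -78 - 63 = -141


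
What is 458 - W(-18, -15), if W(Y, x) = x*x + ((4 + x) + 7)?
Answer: 237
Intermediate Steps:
W(Y, x) = 11 + x + x**2 (W(Y, x) = x**2 + (11 + x) = 11 + x + x**2)
458 - W(-18, -15) = 458 - (11 - 15 + (-15)**2) = 458 - (11 - 15 + 225) = 458 - 1*221 = 458 - 221 = 237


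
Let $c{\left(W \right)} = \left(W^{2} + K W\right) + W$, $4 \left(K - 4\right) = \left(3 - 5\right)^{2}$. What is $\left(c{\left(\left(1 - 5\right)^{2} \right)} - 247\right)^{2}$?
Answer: $11025$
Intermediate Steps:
$K = 5$ ($K = 4 + \frac{\left(3 - 5\right)^{2}}{4} = 4 + \frac{\left(-2\right)^{2}}{4} = 4 + \frac{1}{4} \cdot 4 = 4 + 1 = 5$)
$c{\left(W \right)} = W^{2} + 6 W$ ($c{\left(W \right)} = \left(W^{2} + 5 W\right) + W = W^{2} + 6 W$)
$\left(c{\left(\left(1 - 5\right)^{2} \right)} - 247\right)^{2} = \left(\left(1 - 5\right)^{2} \left(6 + \left(1 - 5\right)^{2}\right) - 247\right)^{2} = \left(\left(-4\right)^{2} \left(6 + \left(-4\right)^{2}\right) - 247\right)^{2} = \left(16 \left(6 + 16\right) - 247\right)^{2} = \left(16 \cdot 22 - 247\right)^{2} = \left(352 - 247\right)^{2} = 105^{2} = 11025$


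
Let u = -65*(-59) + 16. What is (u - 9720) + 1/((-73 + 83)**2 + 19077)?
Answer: -112549812/19177 ≈ -5869.0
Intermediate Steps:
u = 3851 (u = 3835 + 16 = 3851)
(u - 9720) + 1/((-73 + 83)**2 + 19077) = (3851 - 9720) + 1/((-73 + 83)**2 + 19077) = -5869 + 1/(10**2 + 19077) = -5869 + 1/(100 + 19077) = -5869 + 1/19177 = -112549812/19177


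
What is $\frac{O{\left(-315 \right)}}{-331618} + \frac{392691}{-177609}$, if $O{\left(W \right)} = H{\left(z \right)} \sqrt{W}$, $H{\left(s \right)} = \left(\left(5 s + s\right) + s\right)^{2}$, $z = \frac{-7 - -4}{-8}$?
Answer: $- \frac{130897}{59203} - \frac{189 i \sqrt{35}}{3031936} \approx -2.211 - 0.00036879 i$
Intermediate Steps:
$z = \frac{3}{8}$ ($z = \left(-7 + 4\right) \left(- \frac{1}{8}\right) = \left(-3\right) \left(- \frac{1}{8}\right) = \frac{3}{8} \approx 0.375$)
$H{\left(s \right)} = 49 s^{2}$ ($H{\left(s \right)} = \left(6 s + s\right)^{2} = \left(7 s\right)^{2} = 49 s^{2}$)
$O{\left(W \right)} = \frac{441 \sqrt{W}}{64}$ ($O{\left(W \right)} = 49 \left(\frac{3}{8}\right)^{2} \sqrt{W} = 49 \cdot \frac{9}{64} \sqrt{W} = \frac{441 \sqrt{W}}{64}$)
$\frac{O{\left(-315 \right)}}{-331618} + \frac{392691}{-177609} = \frac{\frac{441}{64} \sqrt{-315}}{-331618} + \frac{392691}{-177609} = \frac{441 \cdot 3 i \sqrt{35}}{64} \left(- \frac{1}{331618}\right) + 392691 \left(- \frac{1}{177609}\right) = \frac{1323 i \sqrt{35}}{64} \left(- \frac{1}{331618}\right) - \frac{130897}{59203} = - \frac{189 i \sqrt{35}}{3031936} - \frac{130897}{59203} = - \frac{130897}{59203} - \frac{189 i \sqrt{35}}{3031936}$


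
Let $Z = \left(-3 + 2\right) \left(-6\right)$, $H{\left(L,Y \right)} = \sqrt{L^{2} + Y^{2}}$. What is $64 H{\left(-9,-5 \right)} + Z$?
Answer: $6 + 64 \sqrt{106} \approx 664.92$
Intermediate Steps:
$Z = 6$ ($Z = \left(-1\right) \left(-6\right) = 6$)
$64 H{\left(-9,-5 \right)} + Z = 64 \sqrt{\left(-9\right)^{2} + \left(-5\right)^{2}} + 6 = 64 \sqrt{81 + 25} + 6 = 64 \sqrt{106} + 6 = 6 + 64 \sqrt{106}$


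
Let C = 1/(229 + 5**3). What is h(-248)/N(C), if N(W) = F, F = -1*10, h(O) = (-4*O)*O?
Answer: 123008/5 ≈ 24602.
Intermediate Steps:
h(O) = -4*O**2
C = 1/354 (C = 1/(229 + 125) = 1/354 ≈ 0.0028249)
F = -10
N(W) = -10
h(-248)/N(C) = -4*(-248)**2/(-10) = -4*61504*(-1/10) = -246016*(-1/10) = 123008/5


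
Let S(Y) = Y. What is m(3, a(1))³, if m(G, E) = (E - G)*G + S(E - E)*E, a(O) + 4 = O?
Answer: -5832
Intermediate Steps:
a(O) = -4 + O
m(G, E) = G*(E - G) (m(G, E) = (E - G)*G + (E - E)*E = G*(E - G) + 0*E = G*(E - G) + 0 = G*(E - G))
m(3, a(1))³ = (3*((-4 + 1) - 1*3))³ = (3*(-3 - 3))³ = (3*(-6))³ = (-18)³ = -5832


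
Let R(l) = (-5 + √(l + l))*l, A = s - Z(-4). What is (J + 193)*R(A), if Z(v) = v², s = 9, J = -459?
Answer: -9310 + 1862*I*√14 ≈ -9310.0 + 6967.0*I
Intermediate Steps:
A = -7 (A = 9 - 1*(-4)² = 9 - 1*16 = 9 - 16 = -7)
R(l) = l*(-5 + √2*√l) (R(l) = (-5 + √(2*l))*l = (-5 + √2*√l)*l = l*(-5 + √2*√l))
(J + 193)*R(A) = (-459 + 193)*(-5*(-7) + √2*(-7)^(3/2)) = -266*(35 + √2*(-7*I*√7)) = -266*(35 - 7*I*√14) = -9310 + 1862*I*√14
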